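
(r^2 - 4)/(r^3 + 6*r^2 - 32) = (r + 2)/(r^2 + 8*r + 16)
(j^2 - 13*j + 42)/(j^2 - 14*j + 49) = (j - 6)/(j - 7)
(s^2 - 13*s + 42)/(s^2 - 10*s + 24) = (s - 7)/(s - 4)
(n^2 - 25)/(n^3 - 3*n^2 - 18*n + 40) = (n + 5)/(n^2 + 2*n - 8)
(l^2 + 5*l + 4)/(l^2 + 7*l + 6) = (l + 4)/(l + 6)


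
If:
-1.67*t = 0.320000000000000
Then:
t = -0.19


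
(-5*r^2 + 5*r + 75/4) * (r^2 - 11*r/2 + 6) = -5*r^4 + 65*r^3/2 - 155*r^2/4 - 585*r/8 + 225/2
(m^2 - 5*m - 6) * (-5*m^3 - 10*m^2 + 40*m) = -5*m^5 + 15*m^4 + 120*m^3 - 140*m^2 - 240*m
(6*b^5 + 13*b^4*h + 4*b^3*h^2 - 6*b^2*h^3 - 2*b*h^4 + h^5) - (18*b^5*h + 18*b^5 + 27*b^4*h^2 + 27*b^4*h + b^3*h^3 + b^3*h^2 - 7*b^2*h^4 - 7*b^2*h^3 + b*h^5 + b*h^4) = -18*b^5*h - 12*b^5 - 27*b^4*h^2 - 14*b^4*h - b^3*h^3 + 3*b^3*h^2 + 7*b^2*h^4 + b^2*h^3 - b*h^5 - 3*b*h^4 + h^5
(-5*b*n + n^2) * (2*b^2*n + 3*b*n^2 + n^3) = -10*b^3*n^2 - 13*b^2*n^3 - 2*b*n^4 + n^5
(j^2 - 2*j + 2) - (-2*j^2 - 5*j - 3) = 3*j^2 + 3*j + 5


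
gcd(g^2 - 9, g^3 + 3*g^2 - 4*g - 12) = g + 3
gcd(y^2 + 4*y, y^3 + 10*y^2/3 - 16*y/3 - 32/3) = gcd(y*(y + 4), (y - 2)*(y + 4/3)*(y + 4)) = y + 4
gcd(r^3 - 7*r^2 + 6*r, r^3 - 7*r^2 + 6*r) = r^3 - 7*r^2 + 6*r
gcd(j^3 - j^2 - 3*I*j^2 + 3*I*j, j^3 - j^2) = j^2 - j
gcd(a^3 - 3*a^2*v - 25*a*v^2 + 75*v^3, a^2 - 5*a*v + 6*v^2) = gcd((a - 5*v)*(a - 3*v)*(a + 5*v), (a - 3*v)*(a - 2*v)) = -a + 3*v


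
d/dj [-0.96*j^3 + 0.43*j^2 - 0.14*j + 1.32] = -2.88*j^2 + 0.86*j - 0.14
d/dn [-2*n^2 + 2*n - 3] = 2 - 4*n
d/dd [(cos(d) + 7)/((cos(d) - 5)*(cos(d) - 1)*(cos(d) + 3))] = 2*(cos(d)^3 + 9*cos(d)^2 - 21*cos(d) - 53)*sin(d)/((cos(d) - 5)^2*(cos(d) - 1)^2*(cos(d) + 3)^2)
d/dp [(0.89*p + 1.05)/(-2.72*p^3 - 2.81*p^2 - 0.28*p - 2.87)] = (4.8416*p^3 + 11.0689*p^2 + 5.901*p - 2.2603)/(7.3984*p^6 + 15.2864*p^5 + 9.4193*p^4 + 17.1864*p^3 + 16.2078*p^2 + 1.6072*p + 8.2369)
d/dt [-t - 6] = -1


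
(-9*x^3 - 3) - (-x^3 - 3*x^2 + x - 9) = -8*x^3 + 3*x^2 - x + 6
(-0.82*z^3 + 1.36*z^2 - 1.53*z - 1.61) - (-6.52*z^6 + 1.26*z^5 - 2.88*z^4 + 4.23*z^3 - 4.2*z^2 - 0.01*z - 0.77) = 6.52*z^6 - 1.26*z^5 + 2.88*z^4 - 5.05*z^3 + 5.56*z^2 - 1.52*z - 0.84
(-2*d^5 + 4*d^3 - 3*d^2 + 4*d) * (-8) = 16*d^5 - 32*d^3 + 24*d^2 - 32*d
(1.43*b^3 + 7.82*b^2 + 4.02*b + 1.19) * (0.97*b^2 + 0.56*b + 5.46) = 1.3871*b^5 + 8.3862*b^4 + 16.0864*b^3 + 46.1027*b^2 + 22.6156*b + 6.4974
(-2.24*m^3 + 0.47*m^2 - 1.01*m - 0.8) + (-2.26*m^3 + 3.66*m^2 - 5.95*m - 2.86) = -4.5*m^3 + 4.13*m^2 - 6.96*m - 3.66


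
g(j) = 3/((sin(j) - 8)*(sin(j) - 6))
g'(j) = -3*cos(j)/((sin(j) - 8)*(sin(j) - 6)^2) - 3*cos(j)/((sin(j) - 8)^2*(sin(j) - 6)) = 6*(7 - sin(j))*cos(j)/((sin(j) - 8)^2*(sin(j) - 6)^2)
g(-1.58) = 0.05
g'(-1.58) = -0.00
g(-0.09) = 0.06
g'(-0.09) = 0.02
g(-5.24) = 0.08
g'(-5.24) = 0.01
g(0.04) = 0.06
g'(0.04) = 0.02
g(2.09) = 0.08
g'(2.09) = -0.01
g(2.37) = 0.08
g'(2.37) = -0.02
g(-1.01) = 0.05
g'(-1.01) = 0.01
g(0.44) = 0.07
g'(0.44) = 0.02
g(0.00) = 0.06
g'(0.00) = 0.02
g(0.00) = 0.06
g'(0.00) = 0.02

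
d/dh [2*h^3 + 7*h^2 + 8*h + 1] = 6*h^2 + 14*h + 8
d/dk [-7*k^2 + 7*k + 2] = 7 - 14*k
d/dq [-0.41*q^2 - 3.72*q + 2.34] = -0.82*q - 3.72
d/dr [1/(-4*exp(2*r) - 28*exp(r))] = (2*exp(r) + 7)*exp(-r)/(4*(exp(r) + 7)^2)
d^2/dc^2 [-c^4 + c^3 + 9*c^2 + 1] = -12*c^2 + 6*c + 18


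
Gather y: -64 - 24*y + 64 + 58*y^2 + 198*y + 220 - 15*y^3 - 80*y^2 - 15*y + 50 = -15*y^3 - 22*y^2 + 159*y + 270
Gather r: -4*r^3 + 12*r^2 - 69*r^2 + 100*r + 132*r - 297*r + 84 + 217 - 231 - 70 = -4*r^3 - 57*r^2 - 65*r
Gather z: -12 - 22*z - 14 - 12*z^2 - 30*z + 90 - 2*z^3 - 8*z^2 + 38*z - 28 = -2*z^3 - 20*z^2 - 14*z + 36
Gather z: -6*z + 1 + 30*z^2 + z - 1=30*z^2 - 5*z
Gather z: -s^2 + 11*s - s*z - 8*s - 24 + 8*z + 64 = -s^2 + 3*s + z*(8 - s) + 40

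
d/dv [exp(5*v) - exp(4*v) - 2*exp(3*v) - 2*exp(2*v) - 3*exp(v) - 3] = (5*exp(4*v) - 4*exp(3*v) - 6*exp(2*v) - 4*exp(v) - 3)*exp(v)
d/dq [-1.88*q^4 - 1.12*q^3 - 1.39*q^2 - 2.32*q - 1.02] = -7.52*q^3 - 3.36*q^2 - 2.78*q - 2.32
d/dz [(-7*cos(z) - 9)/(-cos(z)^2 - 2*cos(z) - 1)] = (7*cos(z) + 11)*sin(z)/(cos(z) + 1)^3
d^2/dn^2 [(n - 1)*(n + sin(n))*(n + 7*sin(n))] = -8*n^2*sin(n) + 8*n*sin(n) + 32*n*cos(n) + 14*n*cos(2*n) + 6*n - 16*sqrt(2)*cos(n + pi/4) - 14*sqrt(2)*cos(2*n + pi/4) - 2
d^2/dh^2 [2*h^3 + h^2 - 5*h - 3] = 12*h + 2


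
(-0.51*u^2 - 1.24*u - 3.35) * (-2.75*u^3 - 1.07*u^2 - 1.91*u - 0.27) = 1.4025*u^5 + 3.9557*u^4 + 11.5134*u^3 + 6.0906*u^2 + 6.7333*u + 0.9045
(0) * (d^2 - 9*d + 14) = 0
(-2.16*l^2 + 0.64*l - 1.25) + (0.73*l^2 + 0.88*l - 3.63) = -1.43*l^2 + 1.52*l - 4.88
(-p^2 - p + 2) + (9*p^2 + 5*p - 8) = 8*p^2 + 4*p - 6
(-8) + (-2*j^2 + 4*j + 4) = -2*j^2 + 4*j - 4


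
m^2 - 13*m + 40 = (m - 8)*(m - 5)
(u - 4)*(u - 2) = u^2 - 6*u + 8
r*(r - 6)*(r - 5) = r^3 - 11*r^2 + 30*r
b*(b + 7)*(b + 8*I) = b^3 + 7*b^2 + 8*I*b^2 + 56*I*b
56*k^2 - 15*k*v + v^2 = (-8*k + v)*(-7*k + v)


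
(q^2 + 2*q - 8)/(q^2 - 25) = (q^2 + 2*q - 8)/(q^2 - 25)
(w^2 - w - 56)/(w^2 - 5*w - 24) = (w + 7)/(w + 3)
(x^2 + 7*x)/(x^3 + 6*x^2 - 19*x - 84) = x/(x^2 - x - 12)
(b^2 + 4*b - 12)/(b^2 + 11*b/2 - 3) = 2*(b - 2)/(2*b - 1)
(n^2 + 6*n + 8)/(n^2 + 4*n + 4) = (n + 4)/(n + 2)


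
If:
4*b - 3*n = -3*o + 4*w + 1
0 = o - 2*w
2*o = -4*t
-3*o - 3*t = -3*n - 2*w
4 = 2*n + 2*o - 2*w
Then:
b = -1/8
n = 1/2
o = 3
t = -3/2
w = 3/2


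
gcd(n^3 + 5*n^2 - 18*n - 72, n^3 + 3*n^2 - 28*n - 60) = n + 6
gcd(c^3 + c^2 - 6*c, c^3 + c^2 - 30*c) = c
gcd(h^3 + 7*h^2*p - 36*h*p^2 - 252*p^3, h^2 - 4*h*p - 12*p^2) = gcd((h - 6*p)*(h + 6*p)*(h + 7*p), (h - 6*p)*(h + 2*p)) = -h + 6*p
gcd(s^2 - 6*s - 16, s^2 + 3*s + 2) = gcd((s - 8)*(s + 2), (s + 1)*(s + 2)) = s + 2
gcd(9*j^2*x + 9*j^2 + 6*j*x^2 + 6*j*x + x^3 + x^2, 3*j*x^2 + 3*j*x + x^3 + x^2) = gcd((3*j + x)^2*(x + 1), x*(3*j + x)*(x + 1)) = 3*j*x + 3*j + x^2 + x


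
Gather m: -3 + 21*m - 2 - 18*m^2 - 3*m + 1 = -18*m^2 + 18*m - 4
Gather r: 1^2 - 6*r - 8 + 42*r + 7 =36*r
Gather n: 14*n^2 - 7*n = 14*n^2 - 7*n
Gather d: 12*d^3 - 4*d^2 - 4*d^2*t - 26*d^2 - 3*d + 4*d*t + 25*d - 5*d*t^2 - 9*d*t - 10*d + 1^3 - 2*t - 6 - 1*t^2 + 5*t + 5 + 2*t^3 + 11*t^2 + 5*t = 12*d^3 + d^2*(-4*t - 30) + d*(-5*t^2 - 5*t + 12) + 2*t^3 + 10*t^2 + 8*t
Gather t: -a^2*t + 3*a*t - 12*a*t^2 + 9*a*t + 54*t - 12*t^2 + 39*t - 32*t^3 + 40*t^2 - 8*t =-32*t^3 + t^2*(28 - 12*a) + t*(-a^2 + 12*a + 85)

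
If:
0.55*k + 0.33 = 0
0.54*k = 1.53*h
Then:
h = -0.21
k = -0.60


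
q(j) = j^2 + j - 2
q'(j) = 2*j + 1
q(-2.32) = 1.06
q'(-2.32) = -3.64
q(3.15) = 11.07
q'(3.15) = 7.30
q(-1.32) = -1.58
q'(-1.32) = -1.64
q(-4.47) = 13.51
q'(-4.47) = -7.94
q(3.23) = 11.66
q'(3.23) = 7.46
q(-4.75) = 15.81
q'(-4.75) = -8.50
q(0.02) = -1.98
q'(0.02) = 1.04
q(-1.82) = -0.51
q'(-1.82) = -2.64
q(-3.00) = 4.00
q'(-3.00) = -5.00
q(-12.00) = 130.00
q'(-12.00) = -23.00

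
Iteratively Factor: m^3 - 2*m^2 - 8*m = (m)*(m^2 - 2*m - 8) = m*(m + 2)*(m - 4)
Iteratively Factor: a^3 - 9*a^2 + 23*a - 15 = (a - 5)*(a^2 - 4*a + 3) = (a - 5)*(a - 1)*(a - 3)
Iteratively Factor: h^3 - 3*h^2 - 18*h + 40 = (h - 5)*(h^2 + 2*h - 8) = (h - 5)*(h - 2)*(h + 4)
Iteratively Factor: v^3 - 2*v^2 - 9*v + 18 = (v + 3)*(v^2 - 5*v + 6) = (v - 2)*(v + 3)*(v - 3)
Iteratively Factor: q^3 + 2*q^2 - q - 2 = (q + 2)*(q^2 - 1) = (q - 1)*(q + 2)*(q + 1)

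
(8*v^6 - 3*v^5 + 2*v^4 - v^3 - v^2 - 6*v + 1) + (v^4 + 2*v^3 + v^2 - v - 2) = 8*v^6 - 3*v^5 + 3*v^4 + v^3 - 7*v - 1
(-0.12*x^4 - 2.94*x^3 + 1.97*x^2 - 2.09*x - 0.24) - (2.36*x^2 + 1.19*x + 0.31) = -0.12*x^4 - 2.94*x^3 - 0.39*x^2 - 3.28*x - 0.55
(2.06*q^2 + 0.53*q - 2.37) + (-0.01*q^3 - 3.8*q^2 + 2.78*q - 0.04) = -0.01*q^3 - 1.74*q^2 + 3.31*q - 2.41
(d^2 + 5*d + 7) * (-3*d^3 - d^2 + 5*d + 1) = -3*d^5 - 16*d^4 - 21*d^3 + 19*d^2 + 40*d + 7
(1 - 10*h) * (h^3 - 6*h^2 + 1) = -10*h^4 + 61*h^3 - 6*h^2 - 10*h + 1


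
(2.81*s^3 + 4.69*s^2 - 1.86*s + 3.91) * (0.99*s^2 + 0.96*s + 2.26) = 2.7819*s^5 + 7.3407*s^4 + 9.0116*s^3 + 12.6847*s^2 - 0.45*s + 8.8366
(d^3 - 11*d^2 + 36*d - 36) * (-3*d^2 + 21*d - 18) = -3*d^5 + 54*d^4 - 357*d^3 + 1062*d^2 - 1404*d + 648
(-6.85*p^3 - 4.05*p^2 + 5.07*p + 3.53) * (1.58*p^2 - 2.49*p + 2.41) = -10.823*p^5 + 10.6575*p^4 + 1.5866*p^3 - 16.8074*p^2 + 3.429*p + 8.5073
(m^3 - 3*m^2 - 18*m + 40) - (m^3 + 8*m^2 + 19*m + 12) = -11*m^2 - 37*m + 28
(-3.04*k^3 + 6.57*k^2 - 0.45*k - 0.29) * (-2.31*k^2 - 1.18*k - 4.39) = 7.0224*k^5 - 11.5895*k^4 + 6.6325*k^3 - 27.6414*k^2 + 2.3177*k + 1.2731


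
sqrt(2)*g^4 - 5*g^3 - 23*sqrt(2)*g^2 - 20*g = g*(g - 5*sqrt(2))*(g + 2*sqrt(2))*(sqrt(2)*g + 1)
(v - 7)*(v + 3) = v^2 - 4*v - 21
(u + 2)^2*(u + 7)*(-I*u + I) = -I*u^4 - 10*I*u^3 - 21*I*u^2 + 4*I*u + 28*I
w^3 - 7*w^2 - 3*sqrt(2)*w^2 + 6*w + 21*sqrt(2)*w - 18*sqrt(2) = (w - 6)*(w - 1)*(w - 3*sqrt(2))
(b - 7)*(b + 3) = b^2 - 4*b - 21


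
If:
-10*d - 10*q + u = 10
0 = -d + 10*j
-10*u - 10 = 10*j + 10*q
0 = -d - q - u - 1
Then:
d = 0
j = 0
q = -1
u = 0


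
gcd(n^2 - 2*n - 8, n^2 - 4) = n + 2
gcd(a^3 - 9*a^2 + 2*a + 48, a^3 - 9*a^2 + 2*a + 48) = a^3 - 9*a^2 + 2*a + 48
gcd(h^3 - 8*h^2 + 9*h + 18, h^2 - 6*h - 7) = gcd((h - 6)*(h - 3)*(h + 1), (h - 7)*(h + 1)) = h + 1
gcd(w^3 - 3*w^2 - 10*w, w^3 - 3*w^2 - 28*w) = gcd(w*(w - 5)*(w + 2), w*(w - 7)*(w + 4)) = w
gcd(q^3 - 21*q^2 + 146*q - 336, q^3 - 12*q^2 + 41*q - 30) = q - 6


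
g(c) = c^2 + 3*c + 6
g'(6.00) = 15.00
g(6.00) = 60.00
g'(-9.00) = -15.00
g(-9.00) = 60.00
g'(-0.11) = 2.78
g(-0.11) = 5.68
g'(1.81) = 6.62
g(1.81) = 14.71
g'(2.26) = 7.52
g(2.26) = 17.89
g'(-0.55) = 1.90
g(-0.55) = 4.65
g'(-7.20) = -11.40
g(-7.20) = 36.24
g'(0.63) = 4.26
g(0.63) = 8.29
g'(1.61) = 6.22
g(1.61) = 13.42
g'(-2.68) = -2.36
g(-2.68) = 5.14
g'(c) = 2*c + 3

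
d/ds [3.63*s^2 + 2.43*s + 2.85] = 7.26*s + 2.43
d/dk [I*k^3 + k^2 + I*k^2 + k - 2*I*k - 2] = 3*I*k^2 + 2*k*(1 + I) + 1 - 2*I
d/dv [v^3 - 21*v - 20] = 3*v^2 - 21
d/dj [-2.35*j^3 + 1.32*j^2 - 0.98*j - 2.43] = -7.05*j^2 + 2.64*j - 0.98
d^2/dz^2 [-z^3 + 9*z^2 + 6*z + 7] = 18 - 6*z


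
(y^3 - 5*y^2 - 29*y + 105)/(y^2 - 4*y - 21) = (y^2 + 2*y - 15)/(y + 3)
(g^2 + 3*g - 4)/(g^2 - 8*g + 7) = (g + 4)/(g - 7)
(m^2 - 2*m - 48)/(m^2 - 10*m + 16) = (m + 6)/(m - 2)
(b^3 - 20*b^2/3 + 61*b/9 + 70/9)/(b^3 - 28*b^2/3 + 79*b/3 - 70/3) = (b + 2/3)/(b - 2)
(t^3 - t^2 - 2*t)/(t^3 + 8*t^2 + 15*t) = (t^2 - t - 2)/(t^2 + 8*t + 15)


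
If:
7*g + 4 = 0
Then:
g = -4/7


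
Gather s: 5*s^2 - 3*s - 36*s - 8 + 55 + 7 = 5*s^2 - 39*s + 54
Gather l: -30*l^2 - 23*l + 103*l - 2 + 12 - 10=-30*l^2 + 80*l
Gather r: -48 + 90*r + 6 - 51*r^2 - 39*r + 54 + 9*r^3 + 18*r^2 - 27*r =9*r^3 - 33*r^2 + 24*r + 12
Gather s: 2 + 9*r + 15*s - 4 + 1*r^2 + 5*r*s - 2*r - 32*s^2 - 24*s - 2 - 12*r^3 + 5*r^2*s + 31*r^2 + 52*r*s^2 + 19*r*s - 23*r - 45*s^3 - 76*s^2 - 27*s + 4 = -12*r^3 + 32*r^2 - 16*r - 45*s^3 + s^2*(52*r - 108) + s*(5*r^2 + 24*r - 36)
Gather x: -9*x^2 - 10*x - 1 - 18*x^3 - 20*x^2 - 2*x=-18*x^3 - 29*x^2 - 12*x - 1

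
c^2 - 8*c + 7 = (c - 7)*(c - 1)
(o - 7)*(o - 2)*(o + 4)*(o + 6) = o^4 + o^3 - 52*o^2 - 76*o + 336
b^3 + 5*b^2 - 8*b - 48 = (b - 3)*(b + 4)^2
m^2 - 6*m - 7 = (m - 7)*(m + 1)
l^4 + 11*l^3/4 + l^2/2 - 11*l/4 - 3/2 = (l - 1)*(l + 3/4)*(l + 1)*(l + 2)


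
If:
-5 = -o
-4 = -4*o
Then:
No Solution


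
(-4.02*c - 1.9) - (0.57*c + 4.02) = -4.59*c - 5.92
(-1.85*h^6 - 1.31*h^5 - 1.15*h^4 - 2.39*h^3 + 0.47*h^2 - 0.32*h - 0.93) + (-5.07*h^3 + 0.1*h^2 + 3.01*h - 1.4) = -1.85*h^6 - 1.31*h^5 - 1.15*h^4 - 7.46*h^3 + 0.57*h^2 + 2.69*h - 2.33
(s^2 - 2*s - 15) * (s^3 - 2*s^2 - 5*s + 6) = s^5 - 4*s^4 - 16*s^3 + 46*s^2 + 63*s - 90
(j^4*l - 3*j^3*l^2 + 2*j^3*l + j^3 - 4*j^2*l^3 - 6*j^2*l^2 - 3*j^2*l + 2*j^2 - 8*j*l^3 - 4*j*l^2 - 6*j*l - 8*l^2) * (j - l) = j^5*l - 4*j^4*l^2 + 2*j^4*l + j^4 - j^3*l^3 - 8*j^3*l^2 - 4*j^3*l + 2*j^3 + 4*j^2*l^4 - 2*j^2*l^3 - j^2*l^2 - 8*j^2*l + 8*j*l^4 + 4*j*l^3 - 2*j*l^2 + 8*l^3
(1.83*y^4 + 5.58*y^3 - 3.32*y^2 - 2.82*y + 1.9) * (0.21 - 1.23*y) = -2.2509*y^5 - 6.4791*y^4 + 5.2554*y^3 + 2.7714*y^2 - 2.9292*y + 0.399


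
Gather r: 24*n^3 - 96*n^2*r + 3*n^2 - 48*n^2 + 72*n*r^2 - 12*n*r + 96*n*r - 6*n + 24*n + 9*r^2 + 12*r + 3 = 24*n^3 - 45*n^2 + 18*n + r^2*(72*n + 9) + r*(-96*n^2 + 84*n + 12) + 3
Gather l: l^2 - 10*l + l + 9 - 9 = l^2 - 9*l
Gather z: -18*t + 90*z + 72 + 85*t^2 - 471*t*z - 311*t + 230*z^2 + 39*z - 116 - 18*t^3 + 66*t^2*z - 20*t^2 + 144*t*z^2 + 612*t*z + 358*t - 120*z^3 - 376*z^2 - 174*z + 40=-18*t^3 + 65*t^2 + 29*t - 120*z^3 + z^2*(144*t - 146) + z*(66*t^2 + 141*t - 45) - 4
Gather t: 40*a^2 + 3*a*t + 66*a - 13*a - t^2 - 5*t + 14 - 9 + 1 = 40*a^2 + 53*a - t^2 + t*(3*a - 5) + 6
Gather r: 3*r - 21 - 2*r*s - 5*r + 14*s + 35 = r*(-2*s - 2) + 14*s + 14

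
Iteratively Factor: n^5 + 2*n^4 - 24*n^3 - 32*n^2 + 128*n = (n + 4)*(n^4 - 2*n^3 - 16*n^2 + 32*n) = (n + 4)^2*(n^3 - 6*n^2 + 8*n) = (n - 2)*(n + 4)^2*(n^2 - 4*n) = (n - 4)*(n - 2)*(n + 4)^2*(n)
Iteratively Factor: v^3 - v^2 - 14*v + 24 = (v - 2)*(v^2 + v - 12) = (v - 2)*(v + 4)*(v - 3)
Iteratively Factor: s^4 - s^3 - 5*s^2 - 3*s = (s - 3)*(s^3 + 2*s^2 + s) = (s - 3)*(s + 1)*(s^2 + s) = s*(s - 3)*(s + 1)*(s + 1)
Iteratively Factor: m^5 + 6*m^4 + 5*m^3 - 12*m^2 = (m)*(m^4 + 6*m^3 + 5*m^2 - 12*m) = m*(m + 4)*(m^3 + 2*m^2 - 3*m) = m^2*(m + 4)*(m^2 + 2*m - 3) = m^2*(m - 1)*(m + 4)*(m + 3)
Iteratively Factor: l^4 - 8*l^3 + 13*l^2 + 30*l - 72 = (l - 4)*(l^3 - 4*l^2 - 3*l + 18) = (l - 4)*(l + 2)*(l^2 - 6*l + 9) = (l - 4)*(l - 3)*(l + 2)*(l - 3)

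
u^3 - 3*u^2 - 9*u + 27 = (u - 3)^2*(u + 3)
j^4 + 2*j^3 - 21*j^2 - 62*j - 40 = (j - 5)*(j + 1)*(j + 2)*(j + 4)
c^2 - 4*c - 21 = (c - 7)*(c + 3)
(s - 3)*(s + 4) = s^2 + s - 12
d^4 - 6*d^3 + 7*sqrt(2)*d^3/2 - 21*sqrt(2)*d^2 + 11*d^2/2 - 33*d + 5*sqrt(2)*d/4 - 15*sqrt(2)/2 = (d - 6)*(d + sqrt(2)/2)^2*(d + 5*sqrt(2)/2)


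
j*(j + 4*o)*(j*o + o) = j^3*o + 4*j^2*o^2 + j^2*o + 4*j*o^2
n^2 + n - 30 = (n - 5)*(n + 6)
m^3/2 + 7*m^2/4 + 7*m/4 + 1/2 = (m/2 + 1)*(m + 1/2)*(m + 1)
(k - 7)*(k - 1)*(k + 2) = k^3 - 6*k^2 - 9*k + 14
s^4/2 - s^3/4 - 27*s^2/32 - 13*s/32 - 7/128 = (s/2 + 1/4)*(s - 7/4)*(s + 1/4)*(s + 1/2)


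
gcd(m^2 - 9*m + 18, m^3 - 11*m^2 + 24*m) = m - 3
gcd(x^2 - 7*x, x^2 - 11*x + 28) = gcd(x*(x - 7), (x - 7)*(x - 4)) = x - 7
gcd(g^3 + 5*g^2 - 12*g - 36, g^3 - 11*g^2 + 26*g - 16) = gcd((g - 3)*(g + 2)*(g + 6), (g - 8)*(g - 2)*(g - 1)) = 1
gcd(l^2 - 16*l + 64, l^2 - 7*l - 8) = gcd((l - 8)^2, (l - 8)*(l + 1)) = l - 8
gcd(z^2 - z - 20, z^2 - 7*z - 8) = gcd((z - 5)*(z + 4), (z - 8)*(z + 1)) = 1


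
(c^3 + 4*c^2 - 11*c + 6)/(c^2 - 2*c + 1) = c + 6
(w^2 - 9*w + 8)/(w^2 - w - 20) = (-w^2 + 9*w - 8)/(-w^2 + w + 20)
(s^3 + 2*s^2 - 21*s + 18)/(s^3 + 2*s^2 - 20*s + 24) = (s^2 - 4*s + 3)/(s^2 - 4*s + 4)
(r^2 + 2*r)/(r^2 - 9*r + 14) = r*(r + 2)/(r^2 - 9*r + 14)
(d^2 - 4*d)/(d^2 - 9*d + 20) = d/(d - 5)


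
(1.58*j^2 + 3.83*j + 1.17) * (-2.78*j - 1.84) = -4.3924*j^3 - 13.5546*j^2 - 10.2998*j - 2.1528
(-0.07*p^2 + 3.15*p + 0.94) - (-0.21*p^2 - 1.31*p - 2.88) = 0.14*p^2 + 4.46*p + 3.82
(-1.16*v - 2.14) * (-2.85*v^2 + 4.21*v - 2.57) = 3.306*v^3 + 1.2154*v^2 - 6.0282*v + 5.4998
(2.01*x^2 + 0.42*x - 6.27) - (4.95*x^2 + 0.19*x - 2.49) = -2.94*x^2 + 0.23*x - 3.78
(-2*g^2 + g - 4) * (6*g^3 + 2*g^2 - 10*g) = -12*g^5 + 2*g^4 - 2*g^3 - 18*g^2 + 40*g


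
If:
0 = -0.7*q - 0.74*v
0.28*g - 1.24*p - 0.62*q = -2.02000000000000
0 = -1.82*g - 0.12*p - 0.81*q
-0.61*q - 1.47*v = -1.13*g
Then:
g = -0.26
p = 1.39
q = 0.37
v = -0.35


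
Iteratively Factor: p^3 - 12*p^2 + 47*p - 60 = (p - 4)*(p^2 - 8*p + 15) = (p - 4)*(p - 3)*(p - 5)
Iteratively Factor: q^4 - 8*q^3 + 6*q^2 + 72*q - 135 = (q - 5)*(q^3 - 3*q^2 - 9*q + 27) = (q - 5)*(q + 3)*(q^2 - 6*q + 9) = (q - 5)*(q - 3)*(q + 3)*(q - 3)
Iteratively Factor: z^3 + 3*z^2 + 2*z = (z + 2)*(z^2 + z) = (z + 1)*(z + 2)*(z)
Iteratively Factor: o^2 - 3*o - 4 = (o + 1)*(o - 4)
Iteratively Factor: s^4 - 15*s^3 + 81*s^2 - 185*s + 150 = (s - 5)*(s^3 - 10*s^2 + 31*s - 30) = (s - 5)*(s - 3)*(s^2 - 7*s + 10) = (s - 5)*(s - 3)*(s - 2)*(s - 5)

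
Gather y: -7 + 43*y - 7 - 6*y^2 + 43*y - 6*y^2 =-12*y^2 + 86*y - 14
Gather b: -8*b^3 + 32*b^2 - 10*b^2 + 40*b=-8*b^3 + 22*b^2 + 40*b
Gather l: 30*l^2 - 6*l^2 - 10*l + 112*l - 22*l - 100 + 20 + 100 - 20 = 24*l^2 + 80*l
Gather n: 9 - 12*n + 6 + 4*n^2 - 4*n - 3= 4*n^2 - 16*n + 12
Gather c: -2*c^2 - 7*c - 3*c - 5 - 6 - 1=-2*c^2 - 10*c - 12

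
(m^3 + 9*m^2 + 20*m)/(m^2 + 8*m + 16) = m*(m + 5)/(m + 4)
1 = 1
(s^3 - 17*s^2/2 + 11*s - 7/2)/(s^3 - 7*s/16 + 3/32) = 16*(s^2 - 8*s + 7)/(16*s^2 + 8*s - 3)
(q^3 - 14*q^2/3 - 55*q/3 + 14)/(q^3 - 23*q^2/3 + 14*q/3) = (q + 3)/q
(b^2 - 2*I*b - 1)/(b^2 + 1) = (b - I)/(b + I)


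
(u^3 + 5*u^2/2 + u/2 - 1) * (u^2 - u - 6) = u^5 + 3*u^4/2 - 8*u^3 - 33*u^2/2 - 2*u + 6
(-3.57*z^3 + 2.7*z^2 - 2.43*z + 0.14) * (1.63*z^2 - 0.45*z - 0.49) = -5.8191*z^5 + 6.0075*z^4 - 3.4266*z^3 - 0.00129999999999986*z^2 + 1.1277*z - 0.0686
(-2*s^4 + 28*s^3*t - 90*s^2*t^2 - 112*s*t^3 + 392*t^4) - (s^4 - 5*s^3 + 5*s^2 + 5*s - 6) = -3*s^4 + 28*s^3*t + 5*s^3 - 90*s^2*t^2 - 5*s^2 - 112*s*t^3 - 5*s + 392*t^4 + 6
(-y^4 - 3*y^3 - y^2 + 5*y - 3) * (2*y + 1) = -2*y^5 - 7*y^4 - 5*y^3 + 9*y^2 - y - 3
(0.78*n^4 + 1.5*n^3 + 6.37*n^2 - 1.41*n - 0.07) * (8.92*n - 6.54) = 6.9576*n^5 + 8.2788*n^4 + 47.0104*n^3 - 54.237*n^2 + 8.597*n + 0.4578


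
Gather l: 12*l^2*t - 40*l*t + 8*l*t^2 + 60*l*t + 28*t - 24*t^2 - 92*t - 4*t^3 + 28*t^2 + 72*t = 12*l^2*t + l*(8*t^2 + 20*t) - 4*t^3 + 4*t^2 + 8*t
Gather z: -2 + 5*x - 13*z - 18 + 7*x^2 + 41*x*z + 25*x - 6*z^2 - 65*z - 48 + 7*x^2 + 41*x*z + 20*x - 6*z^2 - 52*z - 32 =14*x^2 + 50*x - 12*z^2 + z*(82*x - 130) - 100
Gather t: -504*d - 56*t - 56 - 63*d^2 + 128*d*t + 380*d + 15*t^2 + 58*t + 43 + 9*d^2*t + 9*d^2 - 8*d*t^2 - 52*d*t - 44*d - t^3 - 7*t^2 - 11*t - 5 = -54*d^2 - 168*d - t^3 + t^2*(8 - 8*d) + t*(9*d^2 + 76*d - 9) - 18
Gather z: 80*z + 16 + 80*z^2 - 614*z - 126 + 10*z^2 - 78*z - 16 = 90*z^2 - 612*z - 126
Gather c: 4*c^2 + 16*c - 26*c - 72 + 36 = 4*c^2 - 10*c - 36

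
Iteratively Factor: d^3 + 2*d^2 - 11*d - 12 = (d + 4)*(d^2 - 2*d - 3) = (d - 3)*(d + 4)*(d + 1)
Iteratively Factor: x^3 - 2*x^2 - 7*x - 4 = (x - 4)*(x^2 + 2*x + 1) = (x - 4)*(x + 1)*(x + 1)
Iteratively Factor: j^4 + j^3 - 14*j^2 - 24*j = (j - 4)*(j^3 + 5*j^2 + 6*j) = j*(j - 4)*(j^2 + 5*j + 6) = j*(j - 4)*(j + 3)*(j + 2)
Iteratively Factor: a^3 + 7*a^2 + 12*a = (a + 4)*(a^2 + 3*a) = (a + 3)*(a + 4)*(a)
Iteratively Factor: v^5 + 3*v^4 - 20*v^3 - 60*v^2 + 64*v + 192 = (v + 3)*(v^4 - 20*v^2 + 64) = (v - 2)*(v + 3)*(v^3 + 2*v^2 - 16*v - 32) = (v - 2)*(v + 2)*(v + 3)*(v^2 - 16) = (v - 2)*(v + 2)*(v + 3)*(v + 4)*(v - 4)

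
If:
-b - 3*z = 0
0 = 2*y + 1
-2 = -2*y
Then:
No Solution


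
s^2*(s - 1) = s^3 - s^2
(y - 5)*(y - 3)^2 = y^3 - 11*y^2 + 39*y - 45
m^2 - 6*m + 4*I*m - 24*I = (m - 6)*(m + 4*I)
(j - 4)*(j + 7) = j^2 + 3*j - 28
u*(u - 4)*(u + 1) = u^3 - 3*u^2 - 4*u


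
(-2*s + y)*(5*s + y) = -10*s^2 + 3*s*y + y^2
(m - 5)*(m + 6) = m^2 + m - 30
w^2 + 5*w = w*(w + 5)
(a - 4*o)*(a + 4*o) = a^2 - 16*o^2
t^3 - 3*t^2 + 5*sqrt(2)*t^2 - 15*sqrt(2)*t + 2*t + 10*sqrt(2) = (t - 2)*(t - 1)*(t + 5*sqrt(2))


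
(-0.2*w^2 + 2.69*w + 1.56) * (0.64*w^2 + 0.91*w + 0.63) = -0.128*w^4 + 1.5396*w^3 + 3.3203*w^2 + 3.1143*w + 0.9828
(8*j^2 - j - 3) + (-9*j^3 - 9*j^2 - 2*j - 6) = -9*j^3 - j^2 - 3*j - 9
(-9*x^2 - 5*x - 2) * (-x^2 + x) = 9*x^4 - 4*x^3 - 3*x^2 - 2*x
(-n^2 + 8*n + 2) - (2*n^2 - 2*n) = -3*n^2 + 10*n + 2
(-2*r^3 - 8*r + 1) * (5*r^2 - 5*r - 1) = -10*r^5 + 10*r^4 - 38*r^3 + 45*r^2 + 3*r - 1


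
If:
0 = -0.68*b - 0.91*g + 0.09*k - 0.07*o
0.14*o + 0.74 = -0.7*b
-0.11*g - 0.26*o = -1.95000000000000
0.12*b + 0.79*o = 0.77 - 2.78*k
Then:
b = -2.46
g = 1.14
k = -1.61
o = 7.02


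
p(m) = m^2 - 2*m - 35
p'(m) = 2*m - 2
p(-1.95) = -27.30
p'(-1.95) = -5.90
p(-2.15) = -26.08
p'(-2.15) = -6.30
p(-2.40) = -24.44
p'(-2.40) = -6.80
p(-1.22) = -31.07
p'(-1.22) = -4.44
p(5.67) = -14.19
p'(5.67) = 9.34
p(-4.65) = -4.08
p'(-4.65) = -11.30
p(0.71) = -35.92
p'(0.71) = -0.58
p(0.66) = -35.88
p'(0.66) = -0.68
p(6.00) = -11.00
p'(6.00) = 10.00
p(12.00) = 85.00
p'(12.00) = 22.00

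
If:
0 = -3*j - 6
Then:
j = -2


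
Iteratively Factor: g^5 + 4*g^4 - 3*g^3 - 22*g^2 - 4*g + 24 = (g + 3)*(g^4 + g^3 - 6*g^2 - 4*g + 8) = (g - 2)*(g + 3)*(g^3 + 3*g^2 - 4) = (g - 2)*(g + 2)*(g + 3)*(g^2 + g - 2) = (g - 2)*(g - 1)*(g + 2)*(g + 3)*(g + 2)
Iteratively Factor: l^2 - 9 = (l + 3)*(l - 3)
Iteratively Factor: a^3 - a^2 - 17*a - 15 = (a + 1)*(a^2 - 2*a - 15) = (a + 1)*(a + 3)*(a - 5)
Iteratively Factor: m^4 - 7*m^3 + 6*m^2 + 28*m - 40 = (m - 5)*(m^3 - 2*m^2 - 4*m + 8) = (m - 5)*(m + 2)*(m^2 - 4*m + 4) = (m - 5)*(m - 2)*(m + 2)*(m - 2)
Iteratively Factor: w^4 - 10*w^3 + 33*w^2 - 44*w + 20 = (w - 5)*(w^3 - 5*w^2 + 8*w - 4) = (w - 5)*(w - 2)*(w^2 - 3*w + 2) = (w - 5)*(w - 2)*(w - 1)*(w - 2)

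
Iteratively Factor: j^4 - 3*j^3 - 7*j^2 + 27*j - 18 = (j - 3)*(j^3 - 7*j + 6) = (j - 3)*(j + 3)*(j^2 - 3*j + 2) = (j - 3)*(j - 2)*(j + 3)*(j - 1)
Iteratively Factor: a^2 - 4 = (a + 2)*(a - 2)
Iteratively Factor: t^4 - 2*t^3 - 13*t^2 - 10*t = (t + 2)*(t^3 - 4*t^2 - 5*t) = t*(t + 2)*(t^2 - 4*t - 5) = t*(t + 1)*(t + 2)*(t - 5)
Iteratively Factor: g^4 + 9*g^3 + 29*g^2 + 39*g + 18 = (g + 1)*(g^3 + 8*g^2 + 21*g + 18) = (g + 1)*(g + 2)*(g^2 + 6*g + 9) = (g + 1)*(g + 2)*(g + 3)*(g + 3)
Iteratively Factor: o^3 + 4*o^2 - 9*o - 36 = (o + 3)*(o^2 + o - 12) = (o + 3)*(o + 4)*(o - 3)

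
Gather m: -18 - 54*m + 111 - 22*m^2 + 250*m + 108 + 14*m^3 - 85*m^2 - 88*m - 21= 14*m^3 - 107*m^2 + 108*m + 180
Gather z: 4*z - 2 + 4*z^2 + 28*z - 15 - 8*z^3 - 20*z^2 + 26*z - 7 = -8*z^3 - 16*z^2 + 58*z - 24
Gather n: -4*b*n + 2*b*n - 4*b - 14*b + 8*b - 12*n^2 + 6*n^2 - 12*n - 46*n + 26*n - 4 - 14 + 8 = -10*b - 6*n^2 + n*(-2*b - 32) - 10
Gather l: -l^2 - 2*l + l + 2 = -l^2 - l + 2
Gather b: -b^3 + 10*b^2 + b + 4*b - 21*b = -b^3 + 10*b^2 - 16*b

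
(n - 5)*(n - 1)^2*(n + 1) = n^4 - 6*n^3 + 4*n^2 + 6*n - 5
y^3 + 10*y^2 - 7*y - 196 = (y - 4)*(y + 7)^2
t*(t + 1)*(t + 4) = t^3 + 5*t^2 + 4*t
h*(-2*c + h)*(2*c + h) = -4*c^2*h + h^3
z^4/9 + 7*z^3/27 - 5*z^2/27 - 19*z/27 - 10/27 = (z/3 + 1/3)^2*(z - 5/3)*(z + 2)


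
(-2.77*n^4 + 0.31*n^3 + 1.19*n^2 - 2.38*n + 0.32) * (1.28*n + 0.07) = -3.5456*n^5 + 0.2029*n^4 + 1.5449*n^3 - 2.9631*n^2 + 0.243*n + 0.0224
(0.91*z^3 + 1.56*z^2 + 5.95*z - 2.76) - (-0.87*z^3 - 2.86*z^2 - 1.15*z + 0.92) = 1.78*z^3 + 4.42*z^2 + 7.1*z - 3.68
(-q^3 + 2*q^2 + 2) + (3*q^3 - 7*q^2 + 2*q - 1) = 2*q^3 - 5*q^2 + 2*q + 1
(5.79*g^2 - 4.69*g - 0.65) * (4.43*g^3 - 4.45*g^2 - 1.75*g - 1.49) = 25.6497*g^5 - 46.5422*g^4 + 7.8585*g^3 + 2.4729*g^2 + 8.1256*g + 0.9685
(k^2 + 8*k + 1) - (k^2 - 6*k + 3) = 14*k - 2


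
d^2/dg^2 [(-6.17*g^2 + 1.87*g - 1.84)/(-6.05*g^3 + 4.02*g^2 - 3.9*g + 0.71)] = (451.67485*g^6 - 410.680050000001*g^5 + 207.57792*g^4 - 123.693026*g^3 + 236.846112*g^2 - 93.638676*g + 41.333878)/(221.445125*g^9 - 441.42615*g^8 + 721.56051*g^7 - 712.039533*g^6 + 568.74564*g^5 - 318.368952*g^4 + 135.256695*g^3 - 38.476746*g^2 + 5.89797*g - 0.357911)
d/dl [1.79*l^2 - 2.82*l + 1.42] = 3.58*l - 2.82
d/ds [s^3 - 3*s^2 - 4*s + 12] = 3*s^2 - 6*s - 4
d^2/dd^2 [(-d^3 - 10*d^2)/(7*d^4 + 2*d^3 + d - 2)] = 2*(-49*d^9 - 1470*d^8 - 420*d^7 + 9*d^6 + 258*d^5 - 1644*d^4 - 281*d^3 + 6*d^2 - 12*d - 40)/(343*d^12 + 294*d^11 + 84*d^10 + 155*d^9 - 210*d^8 - 156*d^7 - 3*d^6 - 78*d^5 + 60*d^4 + 25*d^3 - 6*d^2 + 12*d - 8)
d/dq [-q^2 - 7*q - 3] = -2*q - 7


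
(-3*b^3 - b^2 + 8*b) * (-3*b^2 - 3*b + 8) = 9*b^5 + 12*b^4 - 45*b^3 - 32*b^2 + 64*b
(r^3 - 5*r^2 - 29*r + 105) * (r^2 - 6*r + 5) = r^5 - 11*r^4 + 6*r^3 + 254*r^2 - 775*r + 525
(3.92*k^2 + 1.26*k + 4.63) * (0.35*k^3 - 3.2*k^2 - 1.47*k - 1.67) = 1.372*k^5 - 12.103*k^4 - 8.1739*k^3 - 23.2146*k^2 - 8.9103*k - 7.7321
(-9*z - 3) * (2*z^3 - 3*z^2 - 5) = -18*z^4 + 21*z^3 + 9*z^2 + 45*z + 15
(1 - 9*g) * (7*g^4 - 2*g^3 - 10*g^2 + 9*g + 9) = -63*g^5 + 25*g^4 + 88*g^3 - 91*g^2 - 72*g + 9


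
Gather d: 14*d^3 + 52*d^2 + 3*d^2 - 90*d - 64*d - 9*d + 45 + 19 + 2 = 14*d^3 + 55*d^2 - 163*d + 66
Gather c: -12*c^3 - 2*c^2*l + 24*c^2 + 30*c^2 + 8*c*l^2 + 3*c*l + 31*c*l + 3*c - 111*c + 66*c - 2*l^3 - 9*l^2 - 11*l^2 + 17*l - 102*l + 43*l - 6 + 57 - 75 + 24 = -12*c^3 + c^2*(54 - 2*l) + c*(8*l^2 + 34*l - 42) - 2*l^3 - 20*l^2 - 42*l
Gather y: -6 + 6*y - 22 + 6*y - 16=12*y - 44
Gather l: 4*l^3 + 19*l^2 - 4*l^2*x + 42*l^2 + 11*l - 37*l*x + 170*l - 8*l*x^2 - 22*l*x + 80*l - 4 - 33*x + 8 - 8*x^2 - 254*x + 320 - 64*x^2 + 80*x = 4*l^3 + l^2*(61 - 4*x) + l*(-8*x^2 - 59*x + 261) - 72*x^2 - 207*x + 324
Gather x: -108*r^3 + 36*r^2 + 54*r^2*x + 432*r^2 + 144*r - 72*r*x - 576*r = -108*r^3 + 468*r^2 - 432*r + x*(54*r^2 - 72*r)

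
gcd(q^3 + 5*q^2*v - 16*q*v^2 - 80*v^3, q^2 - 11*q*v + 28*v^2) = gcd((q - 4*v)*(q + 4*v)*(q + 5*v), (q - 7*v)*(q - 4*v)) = q - 4*v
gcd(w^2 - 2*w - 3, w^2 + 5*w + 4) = w + 1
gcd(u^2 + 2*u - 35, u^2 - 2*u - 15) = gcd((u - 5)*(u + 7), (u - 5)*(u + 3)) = u - 5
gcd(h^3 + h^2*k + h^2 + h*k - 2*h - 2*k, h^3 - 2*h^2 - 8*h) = h + 2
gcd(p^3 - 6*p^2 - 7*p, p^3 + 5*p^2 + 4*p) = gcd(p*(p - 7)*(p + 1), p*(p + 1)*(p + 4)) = p^2 + p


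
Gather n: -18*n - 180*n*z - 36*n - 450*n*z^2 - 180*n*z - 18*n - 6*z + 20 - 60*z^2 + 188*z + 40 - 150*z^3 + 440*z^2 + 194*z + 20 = n*(-450*z^2 - 360*z - 72) - 150*z^3 + 380*z^2 + 376*z + 80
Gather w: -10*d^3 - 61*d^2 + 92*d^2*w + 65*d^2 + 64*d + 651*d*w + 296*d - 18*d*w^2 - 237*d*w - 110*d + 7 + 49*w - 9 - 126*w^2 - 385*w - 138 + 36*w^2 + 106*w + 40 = -10*d^3 + 4*d^2 + 250*d + w^2*(-18*d - 90) + w*(92*d^2 + 414*d - 230) - 100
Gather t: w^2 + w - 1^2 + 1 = w^2 + w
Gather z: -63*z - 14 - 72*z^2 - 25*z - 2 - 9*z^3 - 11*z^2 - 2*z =-9*z^3 - 83*z^2 - 90*z - 16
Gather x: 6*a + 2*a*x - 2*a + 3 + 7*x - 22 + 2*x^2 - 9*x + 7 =4*a + 2*x^2 + x*(2*a - 2) - 12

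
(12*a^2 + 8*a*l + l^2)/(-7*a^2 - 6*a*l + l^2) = (-12*a^2 - 8*a*l - l^2)/(7*a^2 + 6*a*l - l^2)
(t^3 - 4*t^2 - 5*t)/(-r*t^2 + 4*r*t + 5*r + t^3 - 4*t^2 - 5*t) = -t/(r - t)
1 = 1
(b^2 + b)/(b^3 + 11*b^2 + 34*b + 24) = b/(b^2 + 10*b + 24)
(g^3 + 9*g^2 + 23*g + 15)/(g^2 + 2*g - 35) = (g^3 + 9*g^2 + 23*g + 15)/(g^2 + 2*g - 35)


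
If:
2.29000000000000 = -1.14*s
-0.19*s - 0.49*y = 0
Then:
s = -2.01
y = 0.78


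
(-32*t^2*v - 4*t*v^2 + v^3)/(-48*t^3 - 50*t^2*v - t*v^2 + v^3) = v*(4*t + v)/(6*t^2 + 7*t*v + v^2)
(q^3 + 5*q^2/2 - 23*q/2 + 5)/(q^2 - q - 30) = (q^2 - 5*q/2 + 1)/(q - 6)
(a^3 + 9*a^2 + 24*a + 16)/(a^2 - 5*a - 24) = (a^3 + 9*a^2 + 24*a + 16)/(a^2 - 5*a - 24)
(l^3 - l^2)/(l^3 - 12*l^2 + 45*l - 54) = l^2*(l - 1)/(l^3 - 12*l^2 + 45*l - 54)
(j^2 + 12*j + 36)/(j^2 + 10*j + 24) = (j + 6)/(j + 4)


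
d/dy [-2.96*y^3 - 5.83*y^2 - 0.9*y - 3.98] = -8.88*y^2 - 11.66*y - 0.9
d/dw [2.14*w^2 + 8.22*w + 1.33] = 4.28*w + 8.22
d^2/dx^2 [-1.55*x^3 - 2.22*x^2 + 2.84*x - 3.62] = -9.3*x - 4.44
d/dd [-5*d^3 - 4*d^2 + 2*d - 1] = -15*d^2 - 8*d + 2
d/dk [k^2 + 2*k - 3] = 2*k + 2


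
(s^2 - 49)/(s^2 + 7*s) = (s - 7)/s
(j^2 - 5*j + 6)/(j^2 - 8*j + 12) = (j - 3)/(j - 6)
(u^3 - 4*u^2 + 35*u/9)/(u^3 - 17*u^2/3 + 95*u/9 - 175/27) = 3*u/(3*u - 5)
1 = 1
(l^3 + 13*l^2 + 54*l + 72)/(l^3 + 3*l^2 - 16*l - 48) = (l + 6)/(l - 4)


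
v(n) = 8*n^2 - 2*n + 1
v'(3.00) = 46.00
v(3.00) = 67.00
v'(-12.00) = -194.00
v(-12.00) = 1177.00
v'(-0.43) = -8.88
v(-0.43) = 3.34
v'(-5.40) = -88.40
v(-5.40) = 245.08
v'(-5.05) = -82.80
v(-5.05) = 215.12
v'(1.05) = 14.80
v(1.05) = 7.72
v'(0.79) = 10.64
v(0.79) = 4.41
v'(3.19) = 49.04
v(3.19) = 76.03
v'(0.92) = 12.72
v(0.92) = 5.93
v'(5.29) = 82.64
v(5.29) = 214.29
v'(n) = 16*n - 2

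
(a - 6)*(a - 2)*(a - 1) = a^3 - 9*a^2 + 20*a - 12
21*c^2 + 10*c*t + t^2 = (3*c + t)*(7*c + t)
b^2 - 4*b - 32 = (b - 8)*(b + 4)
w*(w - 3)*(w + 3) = w^3 - 9*w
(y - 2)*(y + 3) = y^2 + y - 6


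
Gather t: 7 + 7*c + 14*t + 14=7*c + 14*t + 21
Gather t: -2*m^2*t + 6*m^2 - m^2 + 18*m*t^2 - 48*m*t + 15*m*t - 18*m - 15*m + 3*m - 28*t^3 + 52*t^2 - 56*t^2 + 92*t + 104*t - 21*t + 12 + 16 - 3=5*m^2 - 30*m - 28*t^3 + t^2*(18*m - 4) + t*(-2*m^2 - 33*m + 175) + 25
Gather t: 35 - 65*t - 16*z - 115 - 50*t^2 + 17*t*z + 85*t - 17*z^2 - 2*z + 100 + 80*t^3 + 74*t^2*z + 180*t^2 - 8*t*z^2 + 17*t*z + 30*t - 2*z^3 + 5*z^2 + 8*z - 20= 80*t^3 + t^2*(74*z + 130) + t*(-8*z^2 + 34*z + 50) - 2*z^3 - 12*z^2 - 10*z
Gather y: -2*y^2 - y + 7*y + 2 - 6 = -2*y^2 + 6*y - 4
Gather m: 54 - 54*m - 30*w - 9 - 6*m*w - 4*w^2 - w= m*(-6*w - 54) - 4*w^2 - 31*w + 45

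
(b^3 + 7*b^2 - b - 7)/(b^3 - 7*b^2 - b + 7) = (b + 7)/(b - 7)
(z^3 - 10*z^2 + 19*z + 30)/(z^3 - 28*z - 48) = (z^2 - 4*z - 5)/(z^2 + 6*z + 8)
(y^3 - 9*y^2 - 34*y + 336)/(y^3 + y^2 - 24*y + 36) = (y^2 - 15*y + 56)/(y^2 - 5*y + 6)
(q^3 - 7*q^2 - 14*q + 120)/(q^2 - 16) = (q^2 - 11*q + 30)/(q - 4)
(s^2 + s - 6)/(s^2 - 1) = (s^2 + s - 6)/(s^2 - 1)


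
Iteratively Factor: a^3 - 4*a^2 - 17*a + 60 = (a - 3)*(a^2 - a - 20) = (a - 3)*(a + 4)*(a - 5)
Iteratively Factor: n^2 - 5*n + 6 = (n - 2)*(n - 3)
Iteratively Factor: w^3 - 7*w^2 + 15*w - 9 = (w - 3)*(w^2 - 4*w + 3) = (w - 3)*(w - 1)*(w - 3)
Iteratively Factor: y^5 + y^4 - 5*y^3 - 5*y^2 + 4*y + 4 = (y - 2)*(y^4 + 3*y^3 + y^2 - 3*y - 2) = (y - 2)*(y + 2)*(y^3 + y^2 - y - 1) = (y - 2)*(y - 1)*(y + 2)*(y^2 + 2*y + 1) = (y - 2)*(y - 1)*(y + 1)*(y + 2)*(y + 1)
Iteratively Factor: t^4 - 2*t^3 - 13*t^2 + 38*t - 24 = (t - 2)*(t^3 - 13*t + 12) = (t - 2)*(t - 1)*(t^2 + t - 12) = (t - 2)*(t - 1)*(t + 4)*(t - 3)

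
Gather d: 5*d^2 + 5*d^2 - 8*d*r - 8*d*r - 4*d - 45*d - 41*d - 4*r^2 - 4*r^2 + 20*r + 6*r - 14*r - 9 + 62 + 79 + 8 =10*d^2 + d*(-16*r - 90) - 8*r^2 + 12*r + 140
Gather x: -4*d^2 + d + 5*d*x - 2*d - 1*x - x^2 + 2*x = -4*d^2 - d - x^2 + x*(5*d + 1)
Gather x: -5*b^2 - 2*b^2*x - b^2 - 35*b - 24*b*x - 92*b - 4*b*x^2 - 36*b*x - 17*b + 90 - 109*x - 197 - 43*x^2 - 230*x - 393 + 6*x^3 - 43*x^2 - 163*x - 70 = -6*b^2 - 144*b + 6*x^3 + x^2*(-4*b - 86) + x*(-2*b^2 - 60*b - 502) - 570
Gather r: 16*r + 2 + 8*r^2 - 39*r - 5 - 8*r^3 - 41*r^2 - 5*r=-8*r^3 - 33*r^2 - 28*r - 3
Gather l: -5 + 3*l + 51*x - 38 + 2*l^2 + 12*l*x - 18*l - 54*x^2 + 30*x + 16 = 2*l^2 + l*(12*x - 15) - 54*x^2 + 81*x - 27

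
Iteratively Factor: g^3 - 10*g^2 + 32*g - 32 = (g - 4)*(g^2 - 6*g + 8) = (g - 4)^2*(g - 2)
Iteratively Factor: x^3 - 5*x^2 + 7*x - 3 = (x - 3)*(x^2 - 2*x + 1) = (x - 3)*(x - 1)*(x - 1)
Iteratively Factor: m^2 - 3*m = (m)*(m - 3)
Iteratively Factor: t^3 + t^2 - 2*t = (t)*(t^2 + t - 2) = t*(t + 2)*(t - 1)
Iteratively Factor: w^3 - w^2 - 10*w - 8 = (w + 2)*(w^2 - 3*w - 4) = (w + 1)*(w + 2)*(w - 4)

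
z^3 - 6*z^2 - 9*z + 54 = (z - 6)*(z - 3)*(z + 3)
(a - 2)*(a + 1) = a^2 - a - 2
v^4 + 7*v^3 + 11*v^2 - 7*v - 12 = (v - 1)*(v + 1)*(v + 3)*(v + 4)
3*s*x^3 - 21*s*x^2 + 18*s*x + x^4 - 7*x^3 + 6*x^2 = x*(3*s + x)*(x - 6)*(x - 1)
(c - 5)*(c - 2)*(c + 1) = c^3 - 6*c^2 + 3*c + 10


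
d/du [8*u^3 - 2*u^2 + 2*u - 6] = 24*u^2 - 4*u + 2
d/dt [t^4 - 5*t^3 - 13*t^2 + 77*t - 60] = 4*t^3 - 15*t^2 - 26*t + 77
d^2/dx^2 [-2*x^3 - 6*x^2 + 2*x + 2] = -12*x - 12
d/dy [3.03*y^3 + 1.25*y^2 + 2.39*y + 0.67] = 9.09*y^2 + 2.5*y + 2.39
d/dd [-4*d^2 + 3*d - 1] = 3 - 8*d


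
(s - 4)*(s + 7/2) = s^2 - s/2 - 14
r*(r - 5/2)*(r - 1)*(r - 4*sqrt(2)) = r^4 - 4*sqrt(2)*r^3 - 7*r^3/2 + 5*r^2/2 + 14*sqrt(2)*r^2 - 10*sqrt(2)*r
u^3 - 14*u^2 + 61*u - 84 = (u - 7)*(u - 4)*(u - 3)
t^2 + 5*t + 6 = (t + 2)*(t + 3)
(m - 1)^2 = m^2 - 2*m + 1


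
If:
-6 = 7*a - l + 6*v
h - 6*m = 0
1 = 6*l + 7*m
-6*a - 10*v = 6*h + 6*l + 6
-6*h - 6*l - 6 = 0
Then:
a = -805/493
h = -42/29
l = 13/29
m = -7/29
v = 483/493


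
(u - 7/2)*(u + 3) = u^2 - u/2 - 21/2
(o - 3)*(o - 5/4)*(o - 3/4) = o^3 - 5*o^2 + 111*o/16 - 45/16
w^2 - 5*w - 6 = (w - 6)*(w + 1)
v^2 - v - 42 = (v - 7)*(v + 6)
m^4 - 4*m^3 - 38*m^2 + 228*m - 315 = (m - 5)*(m - 3)^2*(m + 7)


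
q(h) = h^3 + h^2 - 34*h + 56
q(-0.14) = 60.78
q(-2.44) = 130.39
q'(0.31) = -33.09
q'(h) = 3*h^2 + 2*h - 34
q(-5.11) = 122.42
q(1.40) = 13.10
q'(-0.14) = -34.22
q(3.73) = -5.01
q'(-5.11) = 34.12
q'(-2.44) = -21.02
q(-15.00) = -2584.00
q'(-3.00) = -13.00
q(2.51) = -7.23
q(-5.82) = 90.62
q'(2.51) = -10.08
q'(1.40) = -25.32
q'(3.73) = 15.20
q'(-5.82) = 55.98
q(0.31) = 45.59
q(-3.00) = 140.00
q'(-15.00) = 611.00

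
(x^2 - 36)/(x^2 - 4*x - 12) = (x + 6)/(x + 2)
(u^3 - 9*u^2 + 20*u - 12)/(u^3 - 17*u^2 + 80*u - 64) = (u^2 - 8*u + 12)/(u^2 - 16*u + 64)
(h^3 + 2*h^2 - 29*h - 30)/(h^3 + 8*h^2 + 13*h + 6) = (h - 5)/(h + 1)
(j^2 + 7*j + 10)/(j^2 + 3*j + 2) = (j + 5)/(j + 1)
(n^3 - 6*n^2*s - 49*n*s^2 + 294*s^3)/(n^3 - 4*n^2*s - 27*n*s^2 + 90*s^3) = (-n^2 + 49*s^2)/(-n^2 - 2*n*s + 15*s^2)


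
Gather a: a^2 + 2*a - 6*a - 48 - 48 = a^2 - 4*a - 96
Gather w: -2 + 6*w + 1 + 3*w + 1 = 9*w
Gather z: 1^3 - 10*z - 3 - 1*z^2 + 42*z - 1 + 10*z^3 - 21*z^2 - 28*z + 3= 10*z^3 - 22*z^2 + 4*z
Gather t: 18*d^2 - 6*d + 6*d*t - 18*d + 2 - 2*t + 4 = 18*d^2 - 24*d + t*(6*d - 2) + 6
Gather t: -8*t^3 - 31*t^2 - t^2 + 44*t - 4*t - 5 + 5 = -8*t^3 - 32*t^2 + 40*t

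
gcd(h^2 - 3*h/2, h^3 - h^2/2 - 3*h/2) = h^2 - 3*h/2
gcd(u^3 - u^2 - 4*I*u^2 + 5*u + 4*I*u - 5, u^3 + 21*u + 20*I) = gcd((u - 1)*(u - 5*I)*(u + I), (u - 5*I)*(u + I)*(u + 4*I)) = u^2 - 4*I*u + 5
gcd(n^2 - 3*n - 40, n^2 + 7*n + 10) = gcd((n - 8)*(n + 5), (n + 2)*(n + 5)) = n + 5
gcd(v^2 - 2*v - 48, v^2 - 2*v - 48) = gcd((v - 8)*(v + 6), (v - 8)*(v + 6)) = v^2 - 2*v - 48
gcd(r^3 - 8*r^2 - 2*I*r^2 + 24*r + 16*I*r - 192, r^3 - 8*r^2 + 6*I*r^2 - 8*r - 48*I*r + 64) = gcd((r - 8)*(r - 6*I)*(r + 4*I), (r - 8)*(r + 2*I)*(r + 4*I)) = r^2 + r*(-8 + 4*I) - 32*I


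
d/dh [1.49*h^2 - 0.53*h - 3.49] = 2.98*h - 0.53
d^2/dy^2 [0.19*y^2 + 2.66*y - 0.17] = 0.380000000000000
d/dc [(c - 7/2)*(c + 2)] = 2*c - 3/2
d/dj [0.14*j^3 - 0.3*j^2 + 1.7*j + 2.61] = 0.42*j^2 - 0.6*j + 1.7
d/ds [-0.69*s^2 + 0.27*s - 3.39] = 0.27 - 1.38*s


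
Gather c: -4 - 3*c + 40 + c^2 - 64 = c^2 - 3*c - 28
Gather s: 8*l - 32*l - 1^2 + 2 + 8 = 9 - 24*l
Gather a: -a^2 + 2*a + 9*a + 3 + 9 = -a^2 + 11*a + 12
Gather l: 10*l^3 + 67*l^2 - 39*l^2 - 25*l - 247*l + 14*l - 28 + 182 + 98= 10*l^3 + 28*l^2 - 258*l + 252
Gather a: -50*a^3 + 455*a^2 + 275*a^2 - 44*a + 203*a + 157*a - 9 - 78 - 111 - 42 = -50*a^3 + 730*a^2 + 316*a - 240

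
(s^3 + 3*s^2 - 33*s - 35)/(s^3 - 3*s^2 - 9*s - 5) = (s + 7)/(s + 1)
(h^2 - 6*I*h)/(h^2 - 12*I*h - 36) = h/(h - 6*I)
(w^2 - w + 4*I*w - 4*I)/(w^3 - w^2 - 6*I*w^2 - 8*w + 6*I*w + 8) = (w + 4*I)/(w^2 - 6*I*w - 8)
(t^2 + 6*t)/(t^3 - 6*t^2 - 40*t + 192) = t/(t^2 - 12*t + 32)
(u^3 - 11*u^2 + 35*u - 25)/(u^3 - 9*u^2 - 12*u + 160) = (u^2 - 6*u + 5)/(u^2 - 4*u - 32)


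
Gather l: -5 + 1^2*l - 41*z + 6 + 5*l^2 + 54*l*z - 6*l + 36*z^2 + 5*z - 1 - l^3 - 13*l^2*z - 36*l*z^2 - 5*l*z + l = -l^3 + l^2*(5 - 13*z) + l*(-36*z^2 + 49*z - 4) + 36*z^2 - 36*z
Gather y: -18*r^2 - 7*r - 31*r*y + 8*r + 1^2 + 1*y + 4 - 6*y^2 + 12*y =-18*r^2 + r - 6*y^2 + y*(13 - 31*r) + 5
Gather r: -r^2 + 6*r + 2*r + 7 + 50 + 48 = -r^2 + 8*r + 105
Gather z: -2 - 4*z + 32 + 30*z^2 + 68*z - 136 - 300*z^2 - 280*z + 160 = -270*z^2 - 216*z + 54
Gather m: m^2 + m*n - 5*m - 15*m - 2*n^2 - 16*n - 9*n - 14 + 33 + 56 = m^2 + m*(n - 20) - 2*n^2 - 25*n + 75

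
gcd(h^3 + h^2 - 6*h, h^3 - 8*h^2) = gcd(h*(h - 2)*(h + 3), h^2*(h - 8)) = h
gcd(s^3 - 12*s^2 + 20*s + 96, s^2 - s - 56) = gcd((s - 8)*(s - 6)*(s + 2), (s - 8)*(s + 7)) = s - 8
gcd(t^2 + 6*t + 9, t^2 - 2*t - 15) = t + 3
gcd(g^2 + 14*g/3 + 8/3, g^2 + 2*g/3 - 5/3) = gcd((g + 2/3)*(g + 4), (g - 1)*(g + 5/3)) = 1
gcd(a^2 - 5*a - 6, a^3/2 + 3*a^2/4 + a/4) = a + 1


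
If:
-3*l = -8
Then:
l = 8/3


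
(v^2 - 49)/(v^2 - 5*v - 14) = (v + 7)/(v + 2)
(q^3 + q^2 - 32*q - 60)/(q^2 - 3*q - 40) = (q^2 - 4*q - 12)/(q - 8)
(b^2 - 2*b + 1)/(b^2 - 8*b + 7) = (b - 1)/(b - 7)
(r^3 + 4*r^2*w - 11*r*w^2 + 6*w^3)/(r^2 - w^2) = (r^2 + 5*r*w - 6*w^2)/(r + w)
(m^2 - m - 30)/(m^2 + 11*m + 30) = (m - 6)/(m + 6)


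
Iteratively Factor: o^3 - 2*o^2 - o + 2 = (o - 2)*(o^2 - 1) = (o - 2)*(o + 1)*(o - 1)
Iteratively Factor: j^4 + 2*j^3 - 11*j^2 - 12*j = (j - 3)*(j^3 + 5*j^2 + 4*j) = (j - 3)*(j + 1)*(j^2 + 4*j) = j*(j - 3)*(j + 1)*(j + 4)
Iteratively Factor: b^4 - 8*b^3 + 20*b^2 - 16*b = (b - 2)*(b^3 - 6*b^2 + 8*b) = b*(b - 2)*(b^2 - 6*b + 8) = b*(b - 4)*(b - 2)*(b - 2)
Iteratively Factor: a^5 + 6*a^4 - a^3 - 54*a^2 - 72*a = (a + 2)*(a^4 + 4*a^3 - 9*a^2 - 36*a) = (a + 2)*(a + 4)*(a^3 - 9*a) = (a + 2)*(a + 3)*(a + 4)*(a^2 - 3*a) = a*(a + 2)*(a + 3)*(a + 4)*(a - 3)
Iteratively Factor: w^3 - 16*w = (w + 4)*(w^2 - 4*w) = (w - 4)*(w + 4)*(w)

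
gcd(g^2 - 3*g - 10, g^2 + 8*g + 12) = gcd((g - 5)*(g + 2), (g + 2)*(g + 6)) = g + 2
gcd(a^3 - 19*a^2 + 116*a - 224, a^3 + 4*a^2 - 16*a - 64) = a - 4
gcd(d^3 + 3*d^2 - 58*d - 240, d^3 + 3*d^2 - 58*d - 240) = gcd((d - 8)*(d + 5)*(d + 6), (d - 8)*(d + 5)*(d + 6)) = d^3 + 3*d^2 - 58*d - 240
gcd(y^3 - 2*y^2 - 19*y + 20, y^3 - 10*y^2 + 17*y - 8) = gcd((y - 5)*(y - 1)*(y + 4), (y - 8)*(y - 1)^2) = y - 1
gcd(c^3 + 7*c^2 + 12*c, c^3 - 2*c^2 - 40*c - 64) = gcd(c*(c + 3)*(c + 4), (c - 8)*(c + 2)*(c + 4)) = c + 4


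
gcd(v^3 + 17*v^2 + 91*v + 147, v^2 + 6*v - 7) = v + 7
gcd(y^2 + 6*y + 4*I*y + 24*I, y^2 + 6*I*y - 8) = y + 4*I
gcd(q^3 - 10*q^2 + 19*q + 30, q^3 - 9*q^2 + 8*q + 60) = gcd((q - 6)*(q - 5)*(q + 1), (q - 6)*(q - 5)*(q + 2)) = q^2 - 11*q + 30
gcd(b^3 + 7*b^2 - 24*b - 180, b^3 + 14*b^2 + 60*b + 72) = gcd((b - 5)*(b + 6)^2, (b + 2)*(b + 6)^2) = b^2 + 12*b + 36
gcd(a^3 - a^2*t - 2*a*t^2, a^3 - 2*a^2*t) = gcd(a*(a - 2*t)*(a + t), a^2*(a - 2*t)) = -a^2 + 2*a*t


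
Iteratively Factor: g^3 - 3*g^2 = (g - 3)*(g^2) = g*(g - 3)*(g)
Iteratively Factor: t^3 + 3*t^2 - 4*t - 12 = (t + 2)*(t^2 + t - 6) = (t - 2)*(t + 2)*(t + 3)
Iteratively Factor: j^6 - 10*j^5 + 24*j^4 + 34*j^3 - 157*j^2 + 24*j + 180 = (j - 5)*(j^5 - 5*j^4 - j^3 + 29*j^2 - 12*j - 36) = (j - 5)*(j + 2)*(j^4 - 7*j^3 + 13*j^2 + 3*j - 18) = (j - 5)*(j - 3)*(j + 2)*(j^3 - 4*j^2 + j + 6) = (j - 5)*(j - 3)*(j - 2)*(j + 2)*(j^2 - 2*j - 3) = (j - 5)*(j - 3)^2*(j - 2)*(j + 2)*(j + 1)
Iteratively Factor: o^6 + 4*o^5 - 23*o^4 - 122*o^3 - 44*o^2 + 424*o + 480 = (o + 3)*(o^5 + o^4 - 26*o^3 - 44*o^2 + 88*o + 160) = (o + 2)*(o + 3)*(o^4 - o^3 - 24*o^2 + 4*o + 80) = (o - 5)*(o + 2)*(o + 3)*(o^3 + 4*o^2 - 4*o - 16) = (o - 5)*(o + 2)*(o + 3)*(o + 4)*(o^2 - 4) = (o - 5)*(o - 2)*(o + 2)*(o + 3)*(o + 4)*(o + 2)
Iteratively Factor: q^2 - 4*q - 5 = (q - 5)*(q + 1)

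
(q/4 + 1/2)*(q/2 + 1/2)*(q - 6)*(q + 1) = q^4/8 - q^3/4 - 19*q^2/8 - 7*q/2 - 3/2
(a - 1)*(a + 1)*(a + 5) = a^3 + 5*a^2 - a - 5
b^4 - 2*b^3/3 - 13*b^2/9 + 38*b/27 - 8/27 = (b - 1)*(b - 2/3)*(b - 1/3)*(b + 4/3)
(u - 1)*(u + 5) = u^2 + 4*u - 5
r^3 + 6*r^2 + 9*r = r*(r + 3)^2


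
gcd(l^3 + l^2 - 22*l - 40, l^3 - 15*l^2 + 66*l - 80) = l - 5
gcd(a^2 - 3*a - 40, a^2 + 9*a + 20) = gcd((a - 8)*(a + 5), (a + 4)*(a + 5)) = a + 5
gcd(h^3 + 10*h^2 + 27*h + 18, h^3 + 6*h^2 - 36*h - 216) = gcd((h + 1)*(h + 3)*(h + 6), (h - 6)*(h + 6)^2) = h + 6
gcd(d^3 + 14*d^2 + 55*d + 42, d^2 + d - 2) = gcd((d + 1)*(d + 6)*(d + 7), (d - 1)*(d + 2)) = 1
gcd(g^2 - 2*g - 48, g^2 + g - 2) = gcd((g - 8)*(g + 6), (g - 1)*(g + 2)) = 1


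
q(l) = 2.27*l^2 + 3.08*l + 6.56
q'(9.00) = 43.94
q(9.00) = 218.15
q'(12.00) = 57.56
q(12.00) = 370.40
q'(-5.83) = -23.39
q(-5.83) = 65.76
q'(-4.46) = -17.17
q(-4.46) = 37.98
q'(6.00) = 30.32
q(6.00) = 106.76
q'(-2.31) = -7.41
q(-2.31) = 11.56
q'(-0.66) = 0.08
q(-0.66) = 5.52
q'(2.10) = 12.61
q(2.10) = 23.04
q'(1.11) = 8.12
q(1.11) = 12.78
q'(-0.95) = -1.23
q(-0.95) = 5.68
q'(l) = 4.54*l + 3.08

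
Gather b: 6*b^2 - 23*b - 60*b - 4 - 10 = 6*b^2 - 83*b - 14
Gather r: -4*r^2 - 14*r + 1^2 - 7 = -4*r^2 - 14*r - 6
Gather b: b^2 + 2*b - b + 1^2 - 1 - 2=b^2 + b - 2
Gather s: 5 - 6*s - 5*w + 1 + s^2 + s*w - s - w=s^2 + s*(w - 7) - 6*w + 6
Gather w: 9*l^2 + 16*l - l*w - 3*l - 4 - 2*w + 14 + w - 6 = 9*l^2 + 13*l + w*(-l - 1) + 4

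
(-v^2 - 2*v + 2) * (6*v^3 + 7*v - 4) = -6*v^5 - 12*v^4 + 5*v^3 - 10*v^2 + 22*v - 8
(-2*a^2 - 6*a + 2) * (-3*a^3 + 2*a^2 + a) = 6*a^5 + 14*a^4 - 20*a^3 - 2*a^2 + 2*a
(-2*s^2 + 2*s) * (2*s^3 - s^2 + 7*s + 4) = -4*s^5 + 6*s^4 - 16*s^3 + 6*s^2 + 8*s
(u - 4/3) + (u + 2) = 2*u + 2/3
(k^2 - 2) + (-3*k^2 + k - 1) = -2*k^2 + k - 3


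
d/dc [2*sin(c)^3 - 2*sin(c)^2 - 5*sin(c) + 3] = (6*sin(c)^2 - 4*sin(c) - 5)*cos(c)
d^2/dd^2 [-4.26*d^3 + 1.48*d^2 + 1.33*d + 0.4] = 2.96 - 25.56*d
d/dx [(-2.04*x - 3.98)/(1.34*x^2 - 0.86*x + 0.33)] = (2.7336*x^2 + 10.6664*x - 4.096)/(1.7956*x^4 - 2.3048*x^3 + 1.624*x^2 - 0.5676*x + 0.1089)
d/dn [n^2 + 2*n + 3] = 2*n + 2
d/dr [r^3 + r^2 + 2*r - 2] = 3*r^2 + 2*r + 2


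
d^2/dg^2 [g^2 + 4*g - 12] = 2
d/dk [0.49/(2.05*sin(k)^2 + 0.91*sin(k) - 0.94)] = -(2.009*sin(k) + 0.4459)*cos(k)/(2.05*sin(k)^2 + 0.91*sin(k) - 0.94)^2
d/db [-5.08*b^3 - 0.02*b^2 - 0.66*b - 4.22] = -15.24*b^2 - 0.04*b - 0.66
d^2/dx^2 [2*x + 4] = 0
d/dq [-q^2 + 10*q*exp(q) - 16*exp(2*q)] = 10*q*exp(q) - 2*q - 32*exp(2*q) + 10*exp(q)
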